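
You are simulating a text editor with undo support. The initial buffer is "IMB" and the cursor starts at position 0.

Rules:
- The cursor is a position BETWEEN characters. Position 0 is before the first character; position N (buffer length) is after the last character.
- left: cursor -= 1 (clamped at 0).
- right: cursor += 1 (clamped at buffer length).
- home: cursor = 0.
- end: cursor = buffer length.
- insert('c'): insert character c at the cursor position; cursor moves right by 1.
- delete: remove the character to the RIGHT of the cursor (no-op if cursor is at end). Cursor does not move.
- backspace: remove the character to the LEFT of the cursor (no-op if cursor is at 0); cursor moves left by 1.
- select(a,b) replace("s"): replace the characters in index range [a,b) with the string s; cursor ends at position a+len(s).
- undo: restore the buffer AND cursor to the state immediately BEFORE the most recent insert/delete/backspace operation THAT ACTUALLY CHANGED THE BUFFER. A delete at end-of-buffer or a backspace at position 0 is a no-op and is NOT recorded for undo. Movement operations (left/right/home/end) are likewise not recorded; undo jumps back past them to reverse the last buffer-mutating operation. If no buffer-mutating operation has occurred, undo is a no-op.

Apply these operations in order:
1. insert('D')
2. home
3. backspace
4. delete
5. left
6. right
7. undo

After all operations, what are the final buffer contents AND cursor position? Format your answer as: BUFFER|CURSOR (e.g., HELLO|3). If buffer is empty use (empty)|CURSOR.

Answer: DIMB|0

Derivation:
After op 1 (insert('D')): buf='DIMB' cursor=1
After op 2 (home): buf='DIMB' cursor=0
After op 3 (backspace): buf='DIMB' cursor=0
After op 4 (delete): buf='IMB' cursor=0
After op 5 (left): buf='IMB' cursor=0
After op 6 (right): buf='IMB' cursor=1
After op 7 (undo): buf='DIMB' cursor=0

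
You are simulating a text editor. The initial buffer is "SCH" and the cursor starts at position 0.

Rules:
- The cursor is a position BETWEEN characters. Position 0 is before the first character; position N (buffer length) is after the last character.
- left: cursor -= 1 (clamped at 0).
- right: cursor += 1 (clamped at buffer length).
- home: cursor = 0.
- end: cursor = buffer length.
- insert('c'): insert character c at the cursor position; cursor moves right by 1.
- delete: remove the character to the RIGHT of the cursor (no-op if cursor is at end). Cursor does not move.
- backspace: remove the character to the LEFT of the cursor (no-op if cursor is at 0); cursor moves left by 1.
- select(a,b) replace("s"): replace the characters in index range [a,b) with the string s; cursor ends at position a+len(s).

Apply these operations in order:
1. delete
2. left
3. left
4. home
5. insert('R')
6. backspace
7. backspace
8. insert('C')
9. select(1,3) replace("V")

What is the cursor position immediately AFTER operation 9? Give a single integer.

After op 1 (delete): buf='CH' cursor=0
After op 2 (left): buf='CH' cursor=0
After op 3 (left): buf='CH' cursor=0
After op 4 (home): buf='CH' cursor=0
After op 5 (insert('R')): buf='RCH' cursor=1
After op 6 (backspace): buf='CH' cursor=0
After op 7 (backspace): buf='CH' cursor=0
After op 8 (insert('C')): buf='CCH' cursor=1
After op 9 (select(1,3) replace("V")): buf='CV' cursor=2

Answer: 2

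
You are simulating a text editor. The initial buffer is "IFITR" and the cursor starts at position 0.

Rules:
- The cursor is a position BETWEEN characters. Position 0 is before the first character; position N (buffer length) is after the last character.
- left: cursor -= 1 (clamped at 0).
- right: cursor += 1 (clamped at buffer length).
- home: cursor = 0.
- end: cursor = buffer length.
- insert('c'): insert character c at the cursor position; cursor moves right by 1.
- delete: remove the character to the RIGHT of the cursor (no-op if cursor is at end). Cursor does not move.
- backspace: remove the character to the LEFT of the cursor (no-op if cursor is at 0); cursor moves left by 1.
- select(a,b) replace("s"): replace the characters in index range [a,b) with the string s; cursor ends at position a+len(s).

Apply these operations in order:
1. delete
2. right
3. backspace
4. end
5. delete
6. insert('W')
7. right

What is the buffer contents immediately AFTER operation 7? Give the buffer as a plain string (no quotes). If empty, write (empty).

After op 1 (delete): buf='FITR' cursor=0
After op 2 (right): buf='FITR' cursor=1
After op 3 (backspace): buf='ITR' cursor=0
After op 4 (end): buf='ITR' cursor=3
After op 5 (delete): buf='ITR' cursor=3
After op 6 (insert('W')): buf='ITRW' cursor=4
After op 7 (right): buf='ITRW' cursor=4

Answer: ITRW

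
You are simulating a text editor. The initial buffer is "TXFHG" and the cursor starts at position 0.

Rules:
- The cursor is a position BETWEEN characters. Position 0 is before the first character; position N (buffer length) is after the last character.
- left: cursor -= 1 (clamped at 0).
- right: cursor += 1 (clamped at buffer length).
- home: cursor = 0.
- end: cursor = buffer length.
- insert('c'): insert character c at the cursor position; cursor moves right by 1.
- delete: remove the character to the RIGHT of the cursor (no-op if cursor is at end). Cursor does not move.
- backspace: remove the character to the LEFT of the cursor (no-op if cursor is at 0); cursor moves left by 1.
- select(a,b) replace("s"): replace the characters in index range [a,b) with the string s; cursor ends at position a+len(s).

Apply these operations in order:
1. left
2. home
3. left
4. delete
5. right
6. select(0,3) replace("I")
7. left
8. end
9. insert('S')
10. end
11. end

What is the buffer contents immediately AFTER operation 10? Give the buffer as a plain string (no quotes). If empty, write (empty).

After op 1 (left): buf='TXFHG' cursor=0
After op 2 (home): buf='TXFHG' cursor=0
After op 3 (left): buf='TXFHG' cursor=0
After op 4 (delete): buf='XFHG' cursor=0
After op 5 (right): buf='XFHG' cursor=1
After op 6 (select(0,3) replace("I")): buf='IG' cursor=1
After op 7 (left): buf='IG' cursor=0
After op 8 (end): buf='IG' cursor=2
After op 9 (insert('S')): buf='IGS' cursor=3
After op 10 (end): buf='IGS' cursor=3

Answer: IGS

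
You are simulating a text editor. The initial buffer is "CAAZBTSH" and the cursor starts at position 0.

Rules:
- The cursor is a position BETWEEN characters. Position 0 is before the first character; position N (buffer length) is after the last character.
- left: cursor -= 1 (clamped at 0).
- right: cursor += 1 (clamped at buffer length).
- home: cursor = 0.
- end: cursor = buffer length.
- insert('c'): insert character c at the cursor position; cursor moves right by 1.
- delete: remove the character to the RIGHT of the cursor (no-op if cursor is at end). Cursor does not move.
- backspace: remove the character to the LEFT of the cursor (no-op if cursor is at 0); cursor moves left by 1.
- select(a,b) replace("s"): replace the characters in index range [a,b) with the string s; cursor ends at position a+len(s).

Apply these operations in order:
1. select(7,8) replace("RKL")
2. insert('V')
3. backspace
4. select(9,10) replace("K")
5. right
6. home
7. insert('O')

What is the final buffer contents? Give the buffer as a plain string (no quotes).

Answer: OCAAZBTSRKK

Derivation:
After op 1 (select(7,8) replace("RKL")): buf='CAAZBTSRKL' cursor=10
After op 2 (insert('V')): buf='CAAZBTSRKLV' cursor=11
After op 3 (backspace): buf='CAAZBTSRKL' cursor=10
After op 4 (select(9,10) replace("K")): buf='CAAZBTSRKK' cursor=10
After op 5 (right): buf='CAAZBTSRKK' cursor=10
After op 6 (home): buf='CAAZBTSRKK' cursor=0
After op 7 (insert('O')): buf='OCAAZBTSRKK' cursor=1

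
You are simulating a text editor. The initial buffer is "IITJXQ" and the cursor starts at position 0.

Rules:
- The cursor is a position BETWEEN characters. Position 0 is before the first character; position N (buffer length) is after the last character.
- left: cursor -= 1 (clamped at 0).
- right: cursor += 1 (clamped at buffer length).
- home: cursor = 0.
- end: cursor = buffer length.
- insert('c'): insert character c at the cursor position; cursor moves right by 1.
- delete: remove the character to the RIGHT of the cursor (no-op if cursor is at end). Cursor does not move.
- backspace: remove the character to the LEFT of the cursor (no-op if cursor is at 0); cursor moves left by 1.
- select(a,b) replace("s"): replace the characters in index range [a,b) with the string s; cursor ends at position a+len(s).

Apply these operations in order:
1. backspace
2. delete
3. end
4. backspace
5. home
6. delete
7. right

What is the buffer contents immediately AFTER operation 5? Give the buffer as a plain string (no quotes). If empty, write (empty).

Answer: ITJX

Derivation:
After op 1 (backspace): buf='IITJXQ' cursor=0
After op 2 (delete): buf='ITJXQ' cursor=0
After op 3 (end): buf='ITJXQ' cursor=5
After op 4 (backspace): buf='ITJX' cursor=4
After op 5 (home): buf='ITJX' cursor=0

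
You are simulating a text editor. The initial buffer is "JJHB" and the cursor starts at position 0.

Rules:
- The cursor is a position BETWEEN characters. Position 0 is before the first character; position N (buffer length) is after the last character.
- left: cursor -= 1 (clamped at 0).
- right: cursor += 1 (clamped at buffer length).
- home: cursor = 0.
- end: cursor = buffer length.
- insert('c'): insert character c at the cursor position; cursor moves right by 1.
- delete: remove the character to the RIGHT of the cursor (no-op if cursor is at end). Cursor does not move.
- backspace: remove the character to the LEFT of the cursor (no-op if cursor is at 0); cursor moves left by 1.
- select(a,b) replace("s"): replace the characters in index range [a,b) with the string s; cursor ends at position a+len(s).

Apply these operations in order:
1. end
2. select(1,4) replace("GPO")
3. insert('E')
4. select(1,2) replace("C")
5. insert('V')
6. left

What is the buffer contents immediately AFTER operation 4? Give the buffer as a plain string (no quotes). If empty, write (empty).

After op 1 (end): buf='JJHB' cursor=4
After op 2 (select(1,4) replace("GPO")): buf='JGPO' cursor=4
After op 3 (insert('E')): buf='JGPOE' cursor=5
After op 4 (select(1,2) replace("C")): buf='JCPOE' cursor=2

Answer: JCPOE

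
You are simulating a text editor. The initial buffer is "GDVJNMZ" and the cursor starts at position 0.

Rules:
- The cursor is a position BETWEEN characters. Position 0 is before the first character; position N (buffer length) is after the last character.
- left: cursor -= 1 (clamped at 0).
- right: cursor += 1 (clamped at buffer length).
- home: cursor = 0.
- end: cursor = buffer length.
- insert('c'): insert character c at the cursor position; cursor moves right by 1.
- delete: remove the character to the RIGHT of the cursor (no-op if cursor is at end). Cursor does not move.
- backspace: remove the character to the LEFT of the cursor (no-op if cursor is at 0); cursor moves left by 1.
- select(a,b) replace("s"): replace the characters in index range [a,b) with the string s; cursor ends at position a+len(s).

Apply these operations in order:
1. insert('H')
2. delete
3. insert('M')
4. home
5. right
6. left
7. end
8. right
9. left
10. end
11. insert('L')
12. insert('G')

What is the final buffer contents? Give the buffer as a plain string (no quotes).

After op 1 (insert('H')): buf='HGDVJNMZ' cursor=1
After op 2 (delete): buf='HDVJNMZ' cursor=1
After op 3 (insert('M')): buf='HMDVJNMZ' cursor=2
After op 4 (home): buf='HMDVJNMZ' cursor=0
After op 5 (right): buf='HMDVJNMZ' cursor=1
After op 6 (left): buf='HMDVJNMZ' cursor=0
After op 7 (end): buf='HMDVJNMZ' cursor=8
After op 8 (right): buf='HMDVJNMZ' cursor=8
After op 9 (left): buf='HMDVJNMZ' cursor=7
After op 10 (end): buf='HMDVJNMZ' cursor=8
After op 11 (insert('L')): buf='HMDVJNMZL' cursor=9
After op 12 (insert('G')): buf='HMDVJNMZLG' cursor=10

Answer: HMDVJNMZLG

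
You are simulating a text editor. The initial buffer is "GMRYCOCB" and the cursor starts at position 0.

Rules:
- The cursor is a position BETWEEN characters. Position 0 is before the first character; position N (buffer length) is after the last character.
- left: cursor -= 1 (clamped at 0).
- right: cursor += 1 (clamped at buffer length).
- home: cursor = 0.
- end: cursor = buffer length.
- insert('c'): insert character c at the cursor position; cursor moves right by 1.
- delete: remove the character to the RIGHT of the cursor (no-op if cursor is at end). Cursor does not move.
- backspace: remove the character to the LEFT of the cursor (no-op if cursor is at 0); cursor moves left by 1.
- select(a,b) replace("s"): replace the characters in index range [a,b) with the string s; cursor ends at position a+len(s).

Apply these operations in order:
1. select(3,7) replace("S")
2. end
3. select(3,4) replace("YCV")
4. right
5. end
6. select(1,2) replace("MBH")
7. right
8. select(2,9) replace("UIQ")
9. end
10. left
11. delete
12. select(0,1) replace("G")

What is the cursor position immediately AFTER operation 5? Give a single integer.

After op 1 (select(3,7) replace("S")): buf='GMRSB' cursor=4
After op 2 (end): buf='GMRSB' cursor=5
After op 3 (select(3,4) replace("YCV")): buf='GMRYCVB' cursor=6
After op 4 (right): buf='GMRYCVB' cursor=7
After op 5 (end): buf='GMRYCVB' cursor=7

Answer: 7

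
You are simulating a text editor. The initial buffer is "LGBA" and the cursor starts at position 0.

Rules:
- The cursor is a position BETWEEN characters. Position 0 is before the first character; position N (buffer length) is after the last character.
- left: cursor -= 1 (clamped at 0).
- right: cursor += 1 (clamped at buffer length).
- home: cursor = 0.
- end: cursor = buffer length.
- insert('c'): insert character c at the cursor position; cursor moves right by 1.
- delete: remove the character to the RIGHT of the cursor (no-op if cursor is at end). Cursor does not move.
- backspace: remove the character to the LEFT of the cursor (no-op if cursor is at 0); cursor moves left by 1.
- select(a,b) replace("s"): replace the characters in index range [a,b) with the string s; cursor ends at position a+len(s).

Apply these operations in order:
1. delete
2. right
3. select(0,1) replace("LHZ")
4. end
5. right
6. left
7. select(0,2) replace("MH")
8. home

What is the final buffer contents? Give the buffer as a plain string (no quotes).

Answer: MHZBA

Derivation:
After op 1 (delete): buf='GBA' cursor=0
After op 2 (right): buf='GBA' cursor=1
After op 3 (select(0,1) replace("LHZ")): buf='LHZBA' cursor=3
After op 4 (end): buf='LHZBA' cursor=5
After op 5 (right): buf='LHZBA' cursor=5
After op 6 (left): buf='LHZBA' cursor=4
After op 7 (select(0,2) replace("MH")): buf='MHZBA' cursor=2
After op 8 (home): buf='MHZBA' cursor=0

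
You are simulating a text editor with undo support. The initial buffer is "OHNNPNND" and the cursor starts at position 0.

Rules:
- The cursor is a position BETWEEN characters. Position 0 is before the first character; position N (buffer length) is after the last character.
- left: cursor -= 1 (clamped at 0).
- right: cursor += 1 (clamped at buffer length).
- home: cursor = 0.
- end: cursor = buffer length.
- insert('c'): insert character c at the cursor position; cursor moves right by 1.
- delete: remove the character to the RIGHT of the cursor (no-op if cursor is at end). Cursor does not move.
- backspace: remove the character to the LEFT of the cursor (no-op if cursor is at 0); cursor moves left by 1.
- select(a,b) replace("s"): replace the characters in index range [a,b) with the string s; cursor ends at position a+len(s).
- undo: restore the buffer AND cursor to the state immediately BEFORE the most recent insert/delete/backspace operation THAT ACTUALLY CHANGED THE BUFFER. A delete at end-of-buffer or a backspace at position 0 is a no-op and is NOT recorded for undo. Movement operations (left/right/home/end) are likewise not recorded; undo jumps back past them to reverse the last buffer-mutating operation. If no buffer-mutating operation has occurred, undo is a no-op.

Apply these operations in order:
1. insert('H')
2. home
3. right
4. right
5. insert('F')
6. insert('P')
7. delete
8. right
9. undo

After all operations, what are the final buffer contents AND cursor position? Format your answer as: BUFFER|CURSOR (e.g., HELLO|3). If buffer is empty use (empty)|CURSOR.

After op 1 (insert('H')): buf='HOHNNPNND' cursor=1
After op 2 (home): buf='HOHNNPNND' cursor=0
After op 3 (right): buf='HOHNNPNND' cursor=1
After op 4 (right): buf='HOHNNPNND' cursor=2
After op 5 (insert('F')): buf='HOFHNNPNND' cursor=3
After op 6 (insert('P')): buf='HOFPHNNPNND' cursor=4
After op 7 (delete): buf='HOFPNNPNND' cursor=4
After op 8 (right): buf='HOFPNNPNND' cursor=5
After op 9 (undo): buf='HOFPHNNPNND' cursor=4

Answer: HOFPHNNPNND|4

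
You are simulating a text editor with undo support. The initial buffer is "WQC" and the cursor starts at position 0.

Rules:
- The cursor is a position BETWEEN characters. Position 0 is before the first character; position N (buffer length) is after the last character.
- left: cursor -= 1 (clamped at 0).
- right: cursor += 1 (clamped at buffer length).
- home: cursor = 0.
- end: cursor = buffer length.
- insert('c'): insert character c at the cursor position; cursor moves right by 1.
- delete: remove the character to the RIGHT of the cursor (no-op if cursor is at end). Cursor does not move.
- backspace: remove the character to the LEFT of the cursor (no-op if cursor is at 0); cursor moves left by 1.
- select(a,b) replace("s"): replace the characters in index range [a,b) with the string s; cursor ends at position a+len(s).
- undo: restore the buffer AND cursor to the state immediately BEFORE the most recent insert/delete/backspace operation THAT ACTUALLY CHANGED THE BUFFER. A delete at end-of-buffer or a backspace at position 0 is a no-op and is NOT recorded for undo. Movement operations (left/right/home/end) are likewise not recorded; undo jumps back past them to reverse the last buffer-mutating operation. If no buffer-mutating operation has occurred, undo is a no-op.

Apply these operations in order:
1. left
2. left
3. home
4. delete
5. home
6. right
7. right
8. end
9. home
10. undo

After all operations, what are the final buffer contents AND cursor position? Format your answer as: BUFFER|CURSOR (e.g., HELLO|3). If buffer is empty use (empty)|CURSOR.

After op 1 (left): buf='WQC' cursor=0
After op 2 (left): buf='WQC' cursor=0
After op 3 (home): buf='WQC' cursor=0
After op 4 (delete): buf='QC' cursor=0
After op 5 (home): buf='QC' cursor=0
After op 6 (right): buf='QC' cursor=1
After op 7 (right): buf='QC' cursor=2
After op 8 (end): buf='QC' cursor=2
After op 9 (home): buf='QC' cursor=0
After op 10 (undo): buf='WQC' cursor=0

Answer: WQC|0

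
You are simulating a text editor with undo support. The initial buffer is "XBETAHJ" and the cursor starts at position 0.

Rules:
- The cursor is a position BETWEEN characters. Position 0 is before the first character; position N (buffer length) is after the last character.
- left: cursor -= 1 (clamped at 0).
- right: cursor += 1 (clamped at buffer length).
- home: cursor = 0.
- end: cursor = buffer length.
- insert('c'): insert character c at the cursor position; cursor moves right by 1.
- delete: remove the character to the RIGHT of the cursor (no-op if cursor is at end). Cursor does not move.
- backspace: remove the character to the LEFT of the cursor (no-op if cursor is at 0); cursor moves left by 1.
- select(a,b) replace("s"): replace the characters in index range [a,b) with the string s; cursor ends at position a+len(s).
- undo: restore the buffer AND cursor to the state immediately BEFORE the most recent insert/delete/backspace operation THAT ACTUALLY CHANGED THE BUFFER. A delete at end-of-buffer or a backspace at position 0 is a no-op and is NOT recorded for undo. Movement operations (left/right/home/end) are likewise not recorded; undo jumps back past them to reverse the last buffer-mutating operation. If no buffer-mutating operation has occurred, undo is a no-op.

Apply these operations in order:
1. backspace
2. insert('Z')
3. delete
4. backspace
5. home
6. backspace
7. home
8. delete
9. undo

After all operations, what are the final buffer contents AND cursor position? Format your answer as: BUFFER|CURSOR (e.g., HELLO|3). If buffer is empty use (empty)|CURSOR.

Answer: BETAHJ|0

Derivation:
After op 1 (backspace): buf='XBETAHJ' cursor=0
After op 2 (insert('Z')): buf='ZXBETAHJ' cursor=1
After op 3 (delete): buf='ZBETAHJ' cursor=1
After op 4 (backspace): buf='BETAHJ' cursor=0
After op 5 (home): buf='BETAHJ' cursor=0
After op 6 (backspace): buf='BETAHJ' cursor=0
After op 7 (home): buf='BETAHJ' cursor=0
After op 8 (delete): buf='ETAHJ' cursor=0
After op 9 (undo): buf='BETAHJ' cursor=0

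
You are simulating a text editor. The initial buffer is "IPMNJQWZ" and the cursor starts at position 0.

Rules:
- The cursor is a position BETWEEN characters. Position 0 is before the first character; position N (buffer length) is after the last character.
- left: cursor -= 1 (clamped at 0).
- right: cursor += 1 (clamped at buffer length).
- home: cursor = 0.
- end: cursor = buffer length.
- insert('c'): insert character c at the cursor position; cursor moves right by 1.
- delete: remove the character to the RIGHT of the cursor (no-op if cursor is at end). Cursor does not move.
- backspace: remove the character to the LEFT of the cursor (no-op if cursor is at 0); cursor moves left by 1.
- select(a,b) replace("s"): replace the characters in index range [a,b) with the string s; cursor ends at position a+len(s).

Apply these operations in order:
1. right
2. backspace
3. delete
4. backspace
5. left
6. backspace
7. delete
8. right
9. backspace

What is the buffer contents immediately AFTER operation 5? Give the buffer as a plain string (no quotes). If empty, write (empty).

Answer: MNJQWZ

Derivation:
After op 1 (right): buf='IPMNJQWZ' cursor=1
After op 2 (backspace): buf='PMNJQWZ' cursor=0
After op 3 (delete): buf='MNJQWZ' cursor=0
After op 4 (backspace): buf='MNJQWZ' cursor=0
After op 5 (left): buf='MNJQWZ' cursor=0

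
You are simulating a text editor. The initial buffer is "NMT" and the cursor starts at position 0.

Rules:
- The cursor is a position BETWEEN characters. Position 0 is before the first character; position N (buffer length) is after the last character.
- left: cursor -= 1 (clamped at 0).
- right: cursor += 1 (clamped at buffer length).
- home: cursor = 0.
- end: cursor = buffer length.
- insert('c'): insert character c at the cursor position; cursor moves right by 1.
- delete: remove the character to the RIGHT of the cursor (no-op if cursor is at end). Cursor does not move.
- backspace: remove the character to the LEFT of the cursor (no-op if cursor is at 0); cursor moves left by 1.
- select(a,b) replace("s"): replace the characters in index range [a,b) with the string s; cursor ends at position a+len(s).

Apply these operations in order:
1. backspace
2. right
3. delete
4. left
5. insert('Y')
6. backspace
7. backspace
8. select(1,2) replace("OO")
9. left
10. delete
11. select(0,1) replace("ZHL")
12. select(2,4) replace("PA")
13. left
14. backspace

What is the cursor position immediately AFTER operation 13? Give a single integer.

After op 1 (backspace): buf='NMT' cursor=0
After op 2 (right): buf='NMT' cursor=1
After op 3 (delete): buf='NT' cursor=1
After op 4 (left): buf='NT' cursor=0
After op 5 (insert('Y')): buf='YNT' cursor=1
After op 6 (backspace): buf='NT' cursor=0
After op 7 (backspace): buf='NT' cursor=0
After op 8 (select(1,2) replace("OO")): buf='NOO' cursor=3
After op 9 (left): buf='NOO' cursor=2
After op 10 (delete): buf='NO' cursor=2
After op 11 (select(0,1) replace("ZHL")): buf='ZHLO' cursor=3
After op 12 (select(2,4) replace("PA")): buf='ZHPA' cursor=4
After op 13 (left): buf='ZHPA' cursor=3

Answer: 3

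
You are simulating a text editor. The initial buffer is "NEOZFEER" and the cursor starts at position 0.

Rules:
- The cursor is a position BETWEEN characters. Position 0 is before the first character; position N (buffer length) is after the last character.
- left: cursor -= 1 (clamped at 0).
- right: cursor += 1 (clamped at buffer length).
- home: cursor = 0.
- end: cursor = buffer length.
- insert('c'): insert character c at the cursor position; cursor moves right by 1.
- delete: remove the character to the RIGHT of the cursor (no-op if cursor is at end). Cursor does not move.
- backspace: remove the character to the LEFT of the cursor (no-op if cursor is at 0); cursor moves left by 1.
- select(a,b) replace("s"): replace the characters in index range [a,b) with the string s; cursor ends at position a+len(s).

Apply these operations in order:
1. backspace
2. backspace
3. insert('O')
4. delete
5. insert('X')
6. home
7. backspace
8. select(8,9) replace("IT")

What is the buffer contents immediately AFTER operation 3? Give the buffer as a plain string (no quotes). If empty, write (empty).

Answer: ONEOZFEER

Derivation:
After op 1 (backspace): buf='NEOZFEER' cursor=0
After op 2 (backspace): buf='NEOZFEER' cursor=0
After op 3 (insert('O')): buf='ONEOZFEER' cursor=1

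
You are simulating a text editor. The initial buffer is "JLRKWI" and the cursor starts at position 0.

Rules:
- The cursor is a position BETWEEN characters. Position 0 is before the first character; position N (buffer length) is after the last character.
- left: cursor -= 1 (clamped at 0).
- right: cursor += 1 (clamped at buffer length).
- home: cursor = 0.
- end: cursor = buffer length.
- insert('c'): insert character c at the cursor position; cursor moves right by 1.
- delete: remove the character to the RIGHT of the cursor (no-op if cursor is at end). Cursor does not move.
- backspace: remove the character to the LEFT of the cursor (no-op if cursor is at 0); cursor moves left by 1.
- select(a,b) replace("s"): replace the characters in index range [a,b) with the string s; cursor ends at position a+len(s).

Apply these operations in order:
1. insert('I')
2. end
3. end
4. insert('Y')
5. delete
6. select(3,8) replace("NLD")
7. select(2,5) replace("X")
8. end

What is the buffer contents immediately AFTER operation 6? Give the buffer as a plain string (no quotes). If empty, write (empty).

Answer: IJLNLD

Derivation:
After op 1 (insert('I')): buf='IJLRKWI' cursor=1
After op 2 (end): buf='IJLRKWI' cursor=7
After op 3 (end): buf='IJLRKWI' cursor=7
After op 4 (insert('Y')): buf='IJLRKWIY' cursor=8
After op 5 (delete): buf='IJLRKWIY' cursor=8
After op 6 (select(3,8) replace("NLD")): buf='IJLNLD' cursor=6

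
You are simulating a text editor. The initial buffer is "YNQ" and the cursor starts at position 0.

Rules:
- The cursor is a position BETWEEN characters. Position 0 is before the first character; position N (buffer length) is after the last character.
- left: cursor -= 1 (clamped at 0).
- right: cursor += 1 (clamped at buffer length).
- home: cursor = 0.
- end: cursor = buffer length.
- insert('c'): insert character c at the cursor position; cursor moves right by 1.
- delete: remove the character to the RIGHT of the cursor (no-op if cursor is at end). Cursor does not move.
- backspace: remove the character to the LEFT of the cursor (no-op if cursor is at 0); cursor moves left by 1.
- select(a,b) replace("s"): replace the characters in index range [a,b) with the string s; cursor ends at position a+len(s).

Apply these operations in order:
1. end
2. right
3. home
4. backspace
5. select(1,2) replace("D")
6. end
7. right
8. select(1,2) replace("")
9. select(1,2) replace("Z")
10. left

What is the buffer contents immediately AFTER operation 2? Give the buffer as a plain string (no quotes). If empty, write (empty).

Answer: YNQ

Derivation:
After op 1 (end): buf='YNQ' cursor=3
After op 2 (right): buf='YNQ' cursor=3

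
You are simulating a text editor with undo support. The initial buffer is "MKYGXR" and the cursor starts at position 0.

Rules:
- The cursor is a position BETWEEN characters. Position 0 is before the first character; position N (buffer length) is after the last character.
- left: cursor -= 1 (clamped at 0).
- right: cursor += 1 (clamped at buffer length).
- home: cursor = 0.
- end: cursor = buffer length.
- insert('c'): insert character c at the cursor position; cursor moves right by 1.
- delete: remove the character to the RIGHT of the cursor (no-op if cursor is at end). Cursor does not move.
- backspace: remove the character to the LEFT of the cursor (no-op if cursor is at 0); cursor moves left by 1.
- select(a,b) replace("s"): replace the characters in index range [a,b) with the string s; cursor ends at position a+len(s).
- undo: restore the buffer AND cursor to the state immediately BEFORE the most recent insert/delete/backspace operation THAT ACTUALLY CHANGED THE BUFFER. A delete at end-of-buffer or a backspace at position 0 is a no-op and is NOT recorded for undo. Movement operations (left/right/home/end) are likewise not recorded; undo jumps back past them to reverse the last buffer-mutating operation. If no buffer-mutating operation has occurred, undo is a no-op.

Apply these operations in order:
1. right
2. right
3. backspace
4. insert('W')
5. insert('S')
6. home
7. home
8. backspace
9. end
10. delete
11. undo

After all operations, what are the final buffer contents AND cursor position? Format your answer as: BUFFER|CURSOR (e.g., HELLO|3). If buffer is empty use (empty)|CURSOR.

After op 1 (right): buf='MKYGXR' cursor=1
After op 2 (right): buf='MKYGXR' cursor=2
After op 3 (backspace): buf='MYGXR' cursor=1
After op 4 (insert('W')): buf='MWYGXR' cursor=2
After op 5 (insert('S')): buf='MWSYGXR' cursor=3
After op 6 (home): buf='MWSYGXR' cursor=0
After op 7 (home): buf='MWSYGXR' cursor=0
After op 8 (backspace): buf='MWSYGXR' cursor=0
After op 9 (end): buf='MWSYGXR' cursor=7
After op 10 (delete): buf='MWSYGXR' cursor=7
After op 11 (undo): buf='MWYGXR' cursor=2

Answer: MWYGXR|2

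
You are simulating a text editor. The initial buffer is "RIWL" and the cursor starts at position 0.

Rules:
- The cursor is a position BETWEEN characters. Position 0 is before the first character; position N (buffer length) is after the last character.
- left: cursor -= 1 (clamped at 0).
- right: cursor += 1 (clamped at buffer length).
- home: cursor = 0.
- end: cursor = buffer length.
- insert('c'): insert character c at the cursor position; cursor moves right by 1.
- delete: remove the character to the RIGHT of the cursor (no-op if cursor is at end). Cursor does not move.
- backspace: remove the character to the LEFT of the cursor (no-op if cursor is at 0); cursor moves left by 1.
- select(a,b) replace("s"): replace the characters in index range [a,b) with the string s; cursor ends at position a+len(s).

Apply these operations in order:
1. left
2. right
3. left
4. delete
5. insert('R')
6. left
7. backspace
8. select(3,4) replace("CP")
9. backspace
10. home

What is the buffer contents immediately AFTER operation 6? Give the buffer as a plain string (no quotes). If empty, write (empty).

After op 1 (left): buf='RIWL' cursor=0
After op 2 (right): buf='RIWL' cursor=1
After op 3 (left): buf='RIWL' cursor=0
After op 4 (delete): buf='IWL' cursor=0
After op 5 (insert('R')): buf='RIWL' cursor=1
After op 6 (left): buf='RIWL' cursor=0

Answer: RIWL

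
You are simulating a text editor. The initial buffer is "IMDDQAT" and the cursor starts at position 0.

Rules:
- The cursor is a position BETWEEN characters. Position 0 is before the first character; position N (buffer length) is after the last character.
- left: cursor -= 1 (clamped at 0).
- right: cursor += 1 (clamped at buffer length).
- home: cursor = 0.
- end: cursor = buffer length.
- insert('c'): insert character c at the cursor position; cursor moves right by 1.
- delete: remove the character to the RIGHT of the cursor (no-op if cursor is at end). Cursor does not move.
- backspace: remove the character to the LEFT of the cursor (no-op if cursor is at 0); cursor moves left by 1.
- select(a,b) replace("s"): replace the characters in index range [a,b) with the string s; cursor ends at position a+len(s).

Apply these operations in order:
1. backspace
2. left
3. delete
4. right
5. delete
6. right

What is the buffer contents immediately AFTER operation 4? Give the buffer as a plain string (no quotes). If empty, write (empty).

Answer: MDDQAT

Derivation:
After op 1 (backspace): buf='IMDDQAT' cursor=0
After op 2 (left): buf='IMDDQAT' cursor=0
After op 3 (delete): buf='MDDQAT' cursor=0
After op 4 (right): buf='MDDQAT' cursor=1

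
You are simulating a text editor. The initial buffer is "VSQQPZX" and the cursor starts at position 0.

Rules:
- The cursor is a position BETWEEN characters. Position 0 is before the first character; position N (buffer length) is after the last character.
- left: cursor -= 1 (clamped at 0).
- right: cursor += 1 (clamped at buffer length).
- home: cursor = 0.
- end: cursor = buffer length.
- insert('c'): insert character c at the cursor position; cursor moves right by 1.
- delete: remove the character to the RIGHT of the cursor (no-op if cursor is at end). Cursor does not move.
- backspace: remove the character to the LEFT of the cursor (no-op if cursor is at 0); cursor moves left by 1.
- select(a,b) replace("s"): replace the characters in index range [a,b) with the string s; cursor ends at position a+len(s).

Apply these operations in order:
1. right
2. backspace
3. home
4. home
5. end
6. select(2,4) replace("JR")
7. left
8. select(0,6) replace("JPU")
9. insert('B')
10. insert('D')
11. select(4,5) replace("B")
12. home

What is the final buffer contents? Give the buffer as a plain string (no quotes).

Answer: JPUBB

Derivation:
After op 1 (right): buf='VSQQPZX' cursor=1
After op 2 (backspace): buf='SQQPZX' cursor=0
After op 3 (home): buf='SQQPZX' cursor=0
After op 4 (home): buf='SQQPZX' cursor=0
After op 5 (end): buf='SQQPZX' cursor=6
After op 6 (select(2,4) replace("JR")): buf='SQJRZX' cursor=4
After op 7 (left): buf='SQJRZX' cursor=3
After op 8 (select(0,6) replace("JPU")): buf='JPU' cursor=3
After op 9 (insert('B')): buf='JPUB' cursor=4
After op 10 (insert('D')): buf='JPUBD' cursor=5
After op 11 (select(4,5) replace("B")): buf='JPUBB' cursor=5
After op 12 (home): buf='JPUBB' cursor=0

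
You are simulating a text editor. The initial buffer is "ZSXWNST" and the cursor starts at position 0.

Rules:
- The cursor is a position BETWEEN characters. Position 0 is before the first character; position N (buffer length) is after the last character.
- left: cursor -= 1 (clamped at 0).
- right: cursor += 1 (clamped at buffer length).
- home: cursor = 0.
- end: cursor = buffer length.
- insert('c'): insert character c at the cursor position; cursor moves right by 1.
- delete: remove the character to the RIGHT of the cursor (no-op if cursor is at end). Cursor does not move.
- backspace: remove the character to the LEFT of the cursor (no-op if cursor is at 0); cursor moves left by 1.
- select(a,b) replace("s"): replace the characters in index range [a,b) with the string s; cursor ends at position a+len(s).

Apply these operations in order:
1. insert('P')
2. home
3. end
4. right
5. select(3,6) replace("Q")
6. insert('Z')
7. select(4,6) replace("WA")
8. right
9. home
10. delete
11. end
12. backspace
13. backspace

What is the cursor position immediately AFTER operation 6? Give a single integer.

After op 1 (insert('P')): buf='PZSXWNST' cursor=1
After op 2 (home): buf='PZSXWNST' cursor=0
After op 3 (end): buf='PZSXWNST' cursor=8
After op 4 (right): buf='PZSXWNST' cursor=8
After op 5 (select(3,6) replace("Q")): buf='PZSQST' cursor=4
After op 6 (insert('Z')): buf='PZSQZST' cursor=5

Answer: 5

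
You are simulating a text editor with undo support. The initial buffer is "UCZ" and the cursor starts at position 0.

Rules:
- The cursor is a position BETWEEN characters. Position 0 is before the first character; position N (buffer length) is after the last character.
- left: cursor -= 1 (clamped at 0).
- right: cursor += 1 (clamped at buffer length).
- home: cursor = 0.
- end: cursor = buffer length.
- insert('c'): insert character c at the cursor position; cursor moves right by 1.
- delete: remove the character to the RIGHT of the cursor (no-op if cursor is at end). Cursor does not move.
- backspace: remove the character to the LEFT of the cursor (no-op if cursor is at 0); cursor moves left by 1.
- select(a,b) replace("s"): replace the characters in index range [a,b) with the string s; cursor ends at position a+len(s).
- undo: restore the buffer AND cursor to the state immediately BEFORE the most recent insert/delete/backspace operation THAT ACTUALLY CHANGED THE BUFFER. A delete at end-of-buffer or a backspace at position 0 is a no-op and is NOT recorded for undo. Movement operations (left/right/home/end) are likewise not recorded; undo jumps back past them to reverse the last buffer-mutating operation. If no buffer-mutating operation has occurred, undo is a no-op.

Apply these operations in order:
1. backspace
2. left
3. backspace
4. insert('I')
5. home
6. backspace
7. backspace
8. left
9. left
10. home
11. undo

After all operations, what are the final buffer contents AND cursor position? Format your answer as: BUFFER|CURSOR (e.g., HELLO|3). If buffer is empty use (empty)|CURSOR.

After op 1 (backspace): buf='UCZ' cursor=0
After op 2 (left): buf='UCZ' cursor=0
After op 3 (backspace): buf='UCZ' cursor=0
After op 4 (insert('I')): buf='IUCZ' cursor=1
After op 5 (home): buf='IUCZ' cursor=0
After op 6 (backspace): buf='IUCZ' cursor=0
After op 7 (backspace): buf='IUCZ' cursor=0
After op 8 (left): buf='IUCZ' cursor=0
After op 9 (left): buf='IUCZ' cursor=0
After op 10 (home): buf='IUCZ' cursor=0
After op 11 (undo): buf='UCZ' cursor=0

Answer: UCZ|0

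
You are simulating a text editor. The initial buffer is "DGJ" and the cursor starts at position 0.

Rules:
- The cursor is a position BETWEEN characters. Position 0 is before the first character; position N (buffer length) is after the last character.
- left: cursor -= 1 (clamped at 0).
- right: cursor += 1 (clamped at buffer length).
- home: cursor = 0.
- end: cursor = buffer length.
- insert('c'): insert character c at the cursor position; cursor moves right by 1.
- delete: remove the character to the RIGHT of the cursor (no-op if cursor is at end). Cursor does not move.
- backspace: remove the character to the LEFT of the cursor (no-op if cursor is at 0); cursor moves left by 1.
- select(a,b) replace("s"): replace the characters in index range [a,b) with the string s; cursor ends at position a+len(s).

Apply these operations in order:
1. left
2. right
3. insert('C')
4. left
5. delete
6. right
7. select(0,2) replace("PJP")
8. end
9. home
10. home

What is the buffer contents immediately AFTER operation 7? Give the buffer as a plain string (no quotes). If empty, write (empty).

After op 1 (left): buf='DGJ' cursor=0
After op 2 (right): buf='DGJ' cursor=1
After op 3 (insert('C')): buf='DCGJ' cursor=2
After op 4 (left): buf='DCGJ' cursor=1
After op 5 (delete): buf='DGJ' cursor=1
After op 6 (right): buf='DGJ' cursor=2
After op 7 (select(0,2) replace("PJP")): buf='PJPJ' cursor=3

Answer: PJPJ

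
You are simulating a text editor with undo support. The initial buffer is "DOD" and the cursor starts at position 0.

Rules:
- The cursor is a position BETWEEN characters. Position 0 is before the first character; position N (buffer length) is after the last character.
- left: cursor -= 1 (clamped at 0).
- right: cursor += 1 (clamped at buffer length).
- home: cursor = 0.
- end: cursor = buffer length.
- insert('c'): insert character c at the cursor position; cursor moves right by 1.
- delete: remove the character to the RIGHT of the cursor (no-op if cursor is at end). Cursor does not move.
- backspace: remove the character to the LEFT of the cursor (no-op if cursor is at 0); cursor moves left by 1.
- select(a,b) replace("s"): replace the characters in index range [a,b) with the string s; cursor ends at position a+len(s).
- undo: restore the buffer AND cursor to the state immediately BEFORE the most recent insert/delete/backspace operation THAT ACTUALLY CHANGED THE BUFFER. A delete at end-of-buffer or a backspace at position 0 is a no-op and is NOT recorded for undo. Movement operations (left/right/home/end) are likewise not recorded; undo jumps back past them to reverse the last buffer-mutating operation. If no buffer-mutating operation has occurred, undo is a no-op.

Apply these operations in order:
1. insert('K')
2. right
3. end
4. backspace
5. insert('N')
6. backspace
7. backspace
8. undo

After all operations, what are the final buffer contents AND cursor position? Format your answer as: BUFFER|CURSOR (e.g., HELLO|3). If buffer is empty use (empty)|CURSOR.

Answer: KDO|3

Derivation:
After op 1 (insert('K')): buf='KDOD' cursor=1
After op 2 (right): buf='KDOD' cursor=2
After op 3 (end): buf='KDOD' cursor=4
After op 4 (backspace): buf='KDO' cursor=3
After op 5 (insert('N')): buf='KDON' cursor=4
After op 6 (backspace): buf='KDO' cursor=3
After op 7 (backspace): buf='KD' cursor=2
After op 8 (undo): buf='KDO' cursor=3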